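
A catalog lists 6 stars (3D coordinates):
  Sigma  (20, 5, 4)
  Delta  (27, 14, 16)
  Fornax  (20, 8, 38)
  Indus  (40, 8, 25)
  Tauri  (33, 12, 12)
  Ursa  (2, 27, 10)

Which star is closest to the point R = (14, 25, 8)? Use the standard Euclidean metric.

Squared Euclidean distances:
d²(R, Sigma) = 36 + 400 + 16 = 452
d²(R, Delta) = 169 + 121 + 64 = 354
d²(R, Fornax) = 36 + 289 + 900 = 1225
d²(R, Indus) = 676 + 289 + 289 = 1254
d²(R, Tauri) = 361 + 169 + 16 = 546
d²(R, Ursa) = 144 + 4 + 4 = 152
The smallest is to Ursa, so R lies in the Voronoi region of Ursa.

Ursa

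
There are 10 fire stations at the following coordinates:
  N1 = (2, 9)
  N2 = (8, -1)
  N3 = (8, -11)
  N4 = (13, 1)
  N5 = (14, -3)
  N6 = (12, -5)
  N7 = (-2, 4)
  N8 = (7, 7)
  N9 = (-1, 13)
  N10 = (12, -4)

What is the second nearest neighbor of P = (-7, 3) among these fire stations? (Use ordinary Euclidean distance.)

Compare squared distances (the ordering matches that of the actual distances):
|PN1|² = (-7−2)² + (3−9)² = 81 + 36 = 117
|PN2|² = (-7−8)² + (3−(-1))² = 225 + 16 = 241
|PN3|² = (-7−8)² + (3−(-11))² = 225 + 196 = 421
|PN4|² = (-7−13)² + (3−1)² = 400 + 4 = 404
|PN5|² = (-7−14)² + (3−(-3))² = 441 + 36 = 477
|PN6|² = (-7−12)² + (3−(-5))² = 361 + 64 = 425
|PN7|² = (-7−(-2))² + (3−4)² = 25 + 1 = 26
|PN8|² = (-7−7)² + (3−7)² = 196 + 16 = 212
|PN9|² = (-7−(-1))² + (3−13)² = 36 + 100 = 136
d²(P, N10) = (-7−12)² + (3−(-4))² = 361 + 49 = 410
Sorted ascending: N7, N1, N9, … — the second-nearest is N1.

N1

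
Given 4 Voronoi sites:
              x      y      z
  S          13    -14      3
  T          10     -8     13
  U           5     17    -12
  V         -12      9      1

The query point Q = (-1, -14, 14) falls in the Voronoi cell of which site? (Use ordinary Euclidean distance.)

Since √ is increasing, it suffices to compare squared distances:
|QS|² = (-1−13)² + (-14−(-14))² + (14−3)² = 196 + 0 + 121 = 317
|QT|² = (-1−10)² + (-14−(-8))² + (14−13)² = 121 + 36 + 1 = 158
|QU|² = (-1−5)² + (-14−17)² + (14−(-12))² = 36 + 961 + 676 = 1673
|QV|² = (-1−(-12))² + (-14−9)² + (14−1)² = 121 + 529 + 169 = 819
The smallest is to T, so Q lies in the Voronoi region of T.

T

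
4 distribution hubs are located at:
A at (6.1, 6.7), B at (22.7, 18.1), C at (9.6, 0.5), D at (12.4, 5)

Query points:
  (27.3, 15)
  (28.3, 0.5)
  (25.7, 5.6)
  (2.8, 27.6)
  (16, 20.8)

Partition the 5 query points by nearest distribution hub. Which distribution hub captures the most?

B

(27.3, 15) — d² to each: A:518.33, B:30.77, C:523.54, D:322.01 → nearest is B
(28.3, 0.5) — d² to each: A:531.28, B:341.12, C:349.69, D:273.06 → nearest is D
(25.7, 5.6) — d² to each: A:385.37, B:165.25, C:285.22, D:177.25 → nearest is B
(2.8, 27.6) — d² to each: A:447.7, B:486.26, C:780.65, D:602.92 → nearest is A
(16, 20.8) — d² to each: A:296.82, B:52.18, C:453.05, D:262.6 → nearest is B
Tally — A:1, B:3, D:1. B captures the most (3).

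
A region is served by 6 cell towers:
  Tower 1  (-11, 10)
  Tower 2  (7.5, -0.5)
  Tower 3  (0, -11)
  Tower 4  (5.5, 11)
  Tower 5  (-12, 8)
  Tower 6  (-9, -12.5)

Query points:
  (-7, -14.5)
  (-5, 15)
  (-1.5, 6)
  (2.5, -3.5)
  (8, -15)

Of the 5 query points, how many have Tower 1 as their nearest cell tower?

(-7, -14.5) — d² to each: Tower 1:616.25, Tower 2:406.25, Tower 3:61.25, Tower 4:806.5, Tower 5:531.25, Tower 6:8 → nearest is Tower 6
(-5, 15) — d² to each: Tower 1:61, Tower 2:396.5, Tower 3:701, Tower 4:126.25, Tower 5:98, Tower 6:772.25 → nearest is Tower 1
(-1.5, 6) — d² to each: Tower 1:106.25, Tower 2:123.25, Tower 3:291.25, Tower 4:74, Tower 5:114.25, Tower 6:398.5 → nearest is Tower 4
(2.5, -3.5) — d² to each: Tower 1:364.5, Tower 2:34, Tower 3:62.5, Tower 4:219.25, Tower 5:342.5, Tower 6:213.25 → nearest is Tower 2
(8, -15) — d² to each: Tower 1:986, Tower 2:210.5, Tower 3:80, Tower 4:682.25, Tower 5:929, Tower 6:295.25 → nearest is Tower 3
1 of the 5 points has Tower 1 as nearest.

1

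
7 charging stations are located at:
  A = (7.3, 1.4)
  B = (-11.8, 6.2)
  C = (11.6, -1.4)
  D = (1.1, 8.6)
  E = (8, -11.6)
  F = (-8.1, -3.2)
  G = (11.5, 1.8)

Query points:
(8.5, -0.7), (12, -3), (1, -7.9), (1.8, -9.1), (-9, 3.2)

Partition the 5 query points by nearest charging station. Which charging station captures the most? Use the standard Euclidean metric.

(8.5, -0.7) — d² to each: A:5.85, B:459.7, C:10.1, D:141.25, E:119.06, F:281.81, G:15.25 → nearest is A
(12, -3) — d² to each: A:41.45, B:651.08, C:2.72, D:253.37, E:89.96, F:404.05, G:23.29 → nearest is C
(1, -7.9) — d² to each: A:126.18, B:362.65, C:154.61, D:272.26, E:62.69, F:104.9, G:204.34 → nearest is E
(1.8, -9.1) — d² to each: A:140.5, B:419.05, C:155.33, D:313.78, E:44.69, F:132.82, G:212.9 → nearest is E
(-9, 3.2) — d² to each: A:268.93, B:16.84, C:445.52, D:131.17, E:508.04, F:41.77, G:422.21 → nearest is B
Tally — A:1, B:1, C:1, E:2. E captures the most (2).

E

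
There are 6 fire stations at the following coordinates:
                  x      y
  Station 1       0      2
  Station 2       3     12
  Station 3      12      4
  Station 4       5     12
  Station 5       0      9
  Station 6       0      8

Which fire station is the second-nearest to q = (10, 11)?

Compare squared distances (the ordering matches that of the actual distances):
d²(q, Station 1) = 100 + 81 = 181
d²(q, Station 2) = 49 + 1 = 50
d²(q, Station 3) = 4 + 49 = 53
d²(q, Station 4) = 25 + 1 = 26
d²(q, Station 5) = 100 + 4 = 104
d²(q, Station 6) = 100 + 9 = 109
Sorted ascending: Station 4, Station 2, Station 3, … — the second-nearest is Station 2.

Station 2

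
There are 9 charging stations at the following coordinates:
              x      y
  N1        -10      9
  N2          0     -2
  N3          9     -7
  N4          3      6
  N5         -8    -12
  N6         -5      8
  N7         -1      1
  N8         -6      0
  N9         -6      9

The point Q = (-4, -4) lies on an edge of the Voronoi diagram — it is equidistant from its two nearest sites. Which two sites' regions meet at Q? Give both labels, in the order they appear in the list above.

Squared distances from Q to each site:
|QN1|² = (-4−(-10))² + (-4−9)² = 36 + 169 = 205
|QN2|² = (-4−0)² + (-4−(-2))² = 16 + 4 = 20
|QN3|² = (-4−9)² + (-4−(-7))² = 169 + 9 = 178
|QN4|² = (-4−3)² + (-4−6)² = 49 + 100 = 149
|QN5|² = (-4−(-8))² + (-4−(-12))² = 16 + 64 = 80
|QN6|² = (-4−(-5))² + (-4−8)² = 1 + 144 = 145
|QN7|² = (-4−(-1))² + (-4−1)² = 9 + 25 = 34
|QN8|² = (-4−(-6))² + (-4−0)² = 4 + 16 = 20
|QN9|² = (-4−(-6))² + (-4−9)² = 4 + 169 = 173
Q is equidistant from N2 and N8 (both at squared distance 20), and every other site is strictly farther — so Q lies on the N2–N8 Voronoi edge.

N2 and N8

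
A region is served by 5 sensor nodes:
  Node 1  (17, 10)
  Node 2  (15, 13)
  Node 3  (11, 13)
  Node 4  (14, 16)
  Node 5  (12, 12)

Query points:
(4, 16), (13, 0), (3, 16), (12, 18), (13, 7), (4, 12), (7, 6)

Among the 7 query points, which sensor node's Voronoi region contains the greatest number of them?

(4, 16) — d² to each: Node 1:205, Node 2:130, Node 3:58, Node 4:100, Node 5:80 → nearest is Node 3
(13, 0) — d² to each: Node 1:116, Node 2:173, Node 3:173, Node 4:257, Node 5:145 → nearest is Node 1
(3, 16) — d² to each: Node 1:232, Node 2:153, Node 3:73, Node 4:121, Node 5:97 → nearest is Node 3
(12, 18) — d² to each: Node 1:89, Node 2:34, Node 3:26, Node 4:8, Node 5:36 → nearest is Node 4
(13, 7) — d² to each: Node 1:25, Node 2:40, Node 3:40, Node 4:82, Node 5:26 → nearest is Node 1
(4, 12) — d² to each: Node 1:173, Node 2:122, Node 3:50, Node 4:116, Node 5:64 → nearest is Node 3
(7, 6) — d² to each: Node 1:116, Node 2:113, Node 3:65, Node 4:149, Node 5:61 → nearest is Node 5
Tally — Node 1:2, Node 3:3, Node 4:1, Node 5:1. Node 3 captures the most (3).

Node 3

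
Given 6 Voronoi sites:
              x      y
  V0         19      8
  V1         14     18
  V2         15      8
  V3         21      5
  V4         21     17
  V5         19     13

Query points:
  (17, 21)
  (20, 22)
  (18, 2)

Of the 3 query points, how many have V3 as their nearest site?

1

(17, 21) — d² to each: V0:173, V1:18, V2:173, V3:272, V4:32, V5:68 → nearest is V1
(20, 22) — d² to each: V0:197, V1:52, V2:221, V3:290, V4:26, V5:82 → nearest is V4
(18, 2) — d² to each: V0:37, V1:272, V2:45, V3:18, V4:234, V5:122 → nearest is V3
1 of the 3 points has V3 as nearest.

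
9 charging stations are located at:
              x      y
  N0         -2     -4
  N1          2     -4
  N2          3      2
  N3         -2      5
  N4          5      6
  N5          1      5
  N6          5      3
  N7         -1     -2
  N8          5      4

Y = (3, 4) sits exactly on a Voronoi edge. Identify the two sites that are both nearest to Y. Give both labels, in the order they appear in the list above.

Squared distances from Y to each site:
|YN0|² = (3−(-2))² + (4−(-4))² = 25 + 64 = 89
|YN1|² = (3−2)² + (4−(-4))² = 1 + 64 = 65
|YN2|² = (3−3)² + (4−2)² = 0 + 4 = 4
|YN3|² = (3−(-2))² + (4−5)² = 25 + 1 = 26
|YN4|² = (3−5)² + (4−6)² = 4 + 4 = 8
|YN5|² = (3−1)² + (4−5)² = 4 + 1 = 5
|YN6|² = (3−5)² + (4−3)² = 4 + 1 = 5
|YN7|² = (3−(-1))² + (4−(-2))² = 16 + 36 = 52
|YN8|² = (3−5)² + (4−4)² = 4 + 0 = 4
Y is equidistant from N2 and N8 (both at squared distance 4), and every other site is strictly farther — so Y lies on the N2–N8 Voronoi edge.

N2 and N8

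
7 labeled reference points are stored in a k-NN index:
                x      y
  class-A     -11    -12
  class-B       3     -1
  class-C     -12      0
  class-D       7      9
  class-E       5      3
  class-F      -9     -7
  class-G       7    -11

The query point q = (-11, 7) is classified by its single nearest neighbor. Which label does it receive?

class-C

Compare squared distances (the ordering matches that of the actual distances):
d²(q, class-A) = 0 + 361 = 361
d²(q, class-B) = 196 + 64 = 260
d²(q, class-C) = 1 + 49 = 50
d²(q, class-D) = 324 + 4 = 328
d²(q, class-E) = 256 + 16 = 272
d²(q, class-F) = 4 + 196 = 200
d²(q, class-G) = 324 + 324 = 648
class-C is nearest.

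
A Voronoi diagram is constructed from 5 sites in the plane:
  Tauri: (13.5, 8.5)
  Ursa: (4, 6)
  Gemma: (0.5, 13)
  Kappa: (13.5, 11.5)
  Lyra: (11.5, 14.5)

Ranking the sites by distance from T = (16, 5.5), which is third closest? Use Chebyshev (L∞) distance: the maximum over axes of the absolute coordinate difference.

Lyra

d(T, Tauri) = max(2.5, 3) = 3
d(T, Ursa) = max(12, 0.5) = 12
d(T, Gemma) = max(15.5, 7.5) = 15.5
d(T, Kappa) = max(2.5, 6) = 6
d(T, Lyra) = max(4.5, 9) = 9
Sorted ascending: Tauri, Kappa, Lyra, Ursa, … — the third-nearest is Lyra.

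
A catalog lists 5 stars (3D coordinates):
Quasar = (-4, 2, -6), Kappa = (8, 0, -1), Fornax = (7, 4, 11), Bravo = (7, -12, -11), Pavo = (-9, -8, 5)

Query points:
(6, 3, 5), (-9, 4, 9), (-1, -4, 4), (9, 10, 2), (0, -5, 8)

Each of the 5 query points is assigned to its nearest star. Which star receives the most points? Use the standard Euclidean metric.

Pavo

(6, 3, 5) — d² to each: Quasar:222, Kappa:49, Fornax:38, Bravo:482, Pavo:346 → nearest is Fornax
(-9, 4, 9) — d² to each: Quasar:254, Kappa:405, Fornax:260, Bravo:912, Pavo:160 → nearest is Pavo
(-1, -4, 4) — d² to each: Quasar:145, Kappa:122, Fornax:177, Bravo:353, Pavo:81 → nearest is Pavo
(9, 10, 2) — d² to each: Quasar:297, Kappa:110, Fornax:121, Bravo:657, Pavo:657 → nearest is Kappa
(0, -5, 8) — d² to each: Quasar:261, Kappa:170, Fornax:139, Bravo:459, Pavo:99 → nearest is Pavo
Tally — Kappa:1, Fornax:1, Pavo:3. Pavo captures the most (3).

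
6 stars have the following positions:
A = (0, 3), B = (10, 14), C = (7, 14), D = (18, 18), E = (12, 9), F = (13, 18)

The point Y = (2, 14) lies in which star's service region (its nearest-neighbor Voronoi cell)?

C

Squared Euclidean distances:
|YA|² = (2−0)² + (14−3)² = 4 + 121 = 125
|YB|² = (2−10)² + (14−14)² = 64 + 0 = 64
|YC|² = (2−7)² + (14−14)² = 25 + 0 = 25
|YD|² = (2−18)² + (14−18)² = 256 + 16 = 272
|YE|² = (2−12)² + (14−9)² = 100 + 25 = 125
|YF|² = (2−13)² + (14−18)² = 121 + 16 = 137
The smallest is to C, so Y lies in the Voronoi region of C.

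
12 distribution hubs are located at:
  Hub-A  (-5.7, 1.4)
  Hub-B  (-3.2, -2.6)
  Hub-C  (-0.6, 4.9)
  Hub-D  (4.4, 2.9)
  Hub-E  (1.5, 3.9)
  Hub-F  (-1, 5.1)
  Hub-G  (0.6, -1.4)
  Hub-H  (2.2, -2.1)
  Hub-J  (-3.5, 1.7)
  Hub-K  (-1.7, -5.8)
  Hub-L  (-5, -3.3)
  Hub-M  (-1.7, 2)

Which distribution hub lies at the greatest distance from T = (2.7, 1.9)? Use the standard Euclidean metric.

Compare squared distances (the ordering matches that of the actual distances):
d²(T, Hub-A) = 70.56 + 0.25 = 70.81
d²(T, Hub-B) = 34.81 + 20.25 = 55.06
d²(T, Hub-C) = 10.89 + 9 = 19.89
d²(T, Hub-D) = 2.89 + 1 = 3.89
d²(T, Hub-E) = 1.44 + 4 = 5.44
d²(T, Hub-F) = 13.69 + 10.24 = 23.93
d²(T, Hub-G) = 4.41 + 10.89 = 15.3
d²(T, Hub-H) = 0.25 + 16 = 16.25
d²(T, Hub-J) = 38.44 + 0.04 = 38.48
d²(T, Hub-K) = 19.36 + 59.29 = 78.65
d²(T, Hub-L) = 59.29 + 27.04 = 86.33
d²(T, Hub-M) = 19.36 + 0.01 = 19.37
The largest is to Hub-L.

Hub-L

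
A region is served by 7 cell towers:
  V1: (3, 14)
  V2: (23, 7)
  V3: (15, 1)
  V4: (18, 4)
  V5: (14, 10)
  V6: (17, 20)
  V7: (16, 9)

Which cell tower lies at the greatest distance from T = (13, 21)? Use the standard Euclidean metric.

Squared Euclidean distances:
|TV1|² = 100 + 49 = 149
|TV2|² = 100 + 196 = 296
|TV3|² = 4 + 400 = 404
|TV4|² = 25 + 289 = 314
|TV5|² = 1 + 121 = 122
|TV6|² = 16 + 1 = 17
|TV7|² = 9 + 144 = 153
The largest is to V3.

V3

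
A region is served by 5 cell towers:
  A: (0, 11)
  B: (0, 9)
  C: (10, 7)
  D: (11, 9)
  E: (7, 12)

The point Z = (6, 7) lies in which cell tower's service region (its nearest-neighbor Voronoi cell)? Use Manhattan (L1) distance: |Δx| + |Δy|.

C

d(Z,A) = |6−0| + |7−11| = 6 + 4 = 10
d(Z,B) = |6−0| + |7−9| = 6 + 2 = 8
d(Z,C) = |6−10| + |7−7| = 4 + 0 = 4
d(Z,D) = |6−11| + |7−9| = 5 + 2 = 7
d(Z,E) = |6−7| + |7−12| = 1 + 5 = 6
The smallest is to C, so Z lies in the Voronoi region of C.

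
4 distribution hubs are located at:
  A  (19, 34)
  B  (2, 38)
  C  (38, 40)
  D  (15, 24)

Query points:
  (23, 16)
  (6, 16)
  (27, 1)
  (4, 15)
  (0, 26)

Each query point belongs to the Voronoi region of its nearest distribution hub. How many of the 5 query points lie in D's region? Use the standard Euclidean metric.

(23, 16) — d² to each: A:340, B:925, C:801, D:128 → nearest is D
(6, 16) — d² to each: A:493, B:500, C:1600, D:145 → nearest is D
(27, 1) — d² to each: A:1153, B:1994, C:1642, D:673 → nearest is D
(4, 15) — d² to each: A:586, B:533, C:1781, D:202 → nearest is D
(0, 26) — d² to each: A:425, B:148, C:1640, D:229 → nearest is B
4 of the 5 points have D as nearest.

4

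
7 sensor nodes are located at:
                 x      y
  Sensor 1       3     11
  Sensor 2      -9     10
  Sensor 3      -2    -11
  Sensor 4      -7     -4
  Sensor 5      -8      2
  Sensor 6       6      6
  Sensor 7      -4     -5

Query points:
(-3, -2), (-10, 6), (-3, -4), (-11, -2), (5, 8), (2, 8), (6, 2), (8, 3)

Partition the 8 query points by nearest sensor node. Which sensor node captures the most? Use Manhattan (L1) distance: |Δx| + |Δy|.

(-3, -2) — d to each: Sensor 1:19, Sensor 2:18, Sensor 3:10, Sensor 4:6, Sensor 5:9, Sensor 6:17, Sensor 7:4 → nearest is Sensor 7
(-10, 6) — d to each: Sensor 1:18, Sensor 2:5, Sensor 3:25, Sensor 4:13, Sensor 5:6, Sensor 6:16, Sensor 7:17 → nearest is Sensor 2
(-3, -4) — d to each: Sensor 1:21, Sensor 2:20, Sensor 3:8, Sensor 4:4, Sensor 5:11, Sensor 6:19, Sensor 7:2 → nearest is Sensor 7
(-11, -2) — d to each: Sensor 1:27, Sensor 2:14, Sensor 3:18, Sensor 4:6, Sensor 5:7, Sensor 6:25, Sensor 7:10 → nearest is Sensor 4
(5, 8) — d to each: Sensor 1:5, Sensor 2:16, Sensor 3:26, Sensor 4:24, Sensor 5:19, Sensor 6:3, Sensor 7:22 → nearest is Sensor 6
(2, 8) — d to each: Sensor 1:4, Sensor 2:13, Sensor 3:23, Sensor 4:21, Sensor 5:16, Sensor 6:6, Sensor 7:19 → nearest is Sensor 1
(6, 2) — d to each: Sensor 1:12, Sensor 2:23, Sensor 3:21, Sensor 4:19, Sensor 5:14, Sensor 6:4, Sensor 7:17 → nearest is Sensor 6
(8, 3) — d to each: Sensor 1:13, Sensor 2:24, Sensor 3:24, Sensor 4:22, Sensor 5:17, Sensor 6:5, Sensor 7:20 → nearest is Sensor 6
Tally — Sensor 1:1, Sensor 2:1, Sensor 4:1, Sensor 6:3, Sensor 7:2. Sensor 6 captures the most (3).

Sensor 6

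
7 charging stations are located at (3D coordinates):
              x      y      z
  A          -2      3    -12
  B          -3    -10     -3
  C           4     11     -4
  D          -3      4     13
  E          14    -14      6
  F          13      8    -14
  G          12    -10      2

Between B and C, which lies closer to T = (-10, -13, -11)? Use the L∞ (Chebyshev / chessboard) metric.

B

d(T,B) = max(7, 3, 8) = 8
d(T,C) = max(14, 24, 7) = 24
8 < 24, so B is closer.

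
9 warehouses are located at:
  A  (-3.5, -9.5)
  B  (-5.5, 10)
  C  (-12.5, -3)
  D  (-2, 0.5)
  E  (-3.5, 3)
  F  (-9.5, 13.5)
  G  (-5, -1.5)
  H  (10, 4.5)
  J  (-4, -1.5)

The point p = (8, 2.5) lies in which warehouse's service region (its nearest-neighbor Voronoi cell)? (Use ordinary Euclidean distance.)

H

Since √ is increasing, it suffices to compare squared distances:
|pA|² = (8−(-3.5))² + (2.5−(-9.5))² = 132.25 + 144 = 276.25
|pB|² = (8−(-5.5))² + (2.5−10)² = 182.25 + 56.25 = 238.5
|pC|² = (8−(-12.5))² + (2.5−(-3))² = 420.25 + 30.25 = 450.5
|pD|² = (8−(-2))² + (2.5−0.5)² = 100 + 4 = 104
|pE|² = (8−(-3.5))² + (2.5−3)² = 132.25 + 0.25 = 132.5
|pF|² = (8−(-9.5))² + (2.5−13.5)² = 306.25 + 121 = 427.25
|pG|² = (8−(-5))² + (2.5−(-1.5))² = 169 + 16 = 185
|pH|² = (8−10)² + (2.5−4.5)² = 4 + 4 = 8
|pJ|² = (8−(-4))² + (2.5−(-1.5))² = 144 + 16 = 160
Minimum is at H.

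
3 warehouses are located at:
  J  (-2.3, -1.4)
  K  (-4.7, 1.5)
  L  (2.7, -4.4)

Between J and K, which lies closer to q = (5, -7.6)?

J

Compare squared distances:
|qJ|² = (5−(-2.3))² + (-7.6−(-1.4))² = 53.29 + 38.44 = 91.73
|qK|² = (5−(-4.7))² + (-7.6−1.5)² = 94.09 + 82.81 = 176.9
91.73 < 176.9, so J is closer.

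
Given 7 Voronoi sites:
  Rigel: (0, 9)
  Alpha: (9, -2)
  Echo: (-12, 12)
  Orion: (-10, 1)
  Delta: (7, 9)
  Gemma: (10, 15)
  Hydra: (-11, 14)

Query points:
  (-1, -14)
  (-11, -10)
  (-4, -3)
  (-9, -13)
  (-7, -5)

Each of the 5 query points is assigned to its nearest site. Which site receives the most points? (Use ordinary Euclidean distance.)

(-1, -14) — d² to each: Rigel:530, Alpha:244, Echo:797, Orion:306, Delta:593, Gemma:962, Hydra:884 → nearest is Alpha
(-11, -10) — d² to each: Rigel:482, Alpha:464, Echo:485, Orion:122, Delta:685, Gemma:1066, Hydra:576 → nearest is Orion
(-4, -3) — d² to each: Rigel:160, Alpha:170, Echo:289, Orion:52, Delta:265, Gemma:520, Hydra:338 → nearest is Orion
(-9, -13) — d² to each: Rigel:565, Alpha:445, Echo:634, Orion:197, Delta:740, Gemma:1145, Hydra:733 → nearest is Orion
(-7, -5) — d² to each: Rigel:245, Alpha:265, Echo:314, Orion:45, Delta:392, Gemma:689, Hydra:377 → nearest is Orion
Tally — Alpha:1, Orion:4. Orion captures the most (4).

Orion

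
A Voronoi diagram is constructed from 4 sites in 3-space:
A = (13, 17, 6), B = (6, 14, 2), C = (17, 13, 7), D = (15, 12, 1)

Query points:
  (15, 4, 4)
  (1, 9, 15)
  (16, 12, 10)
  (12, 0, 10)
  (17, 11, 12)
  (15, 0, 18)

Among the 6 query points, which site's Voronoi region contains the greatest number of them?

(15, 4, 4) — d² to each: A:177, B:185, C:94, D:73 → nearest is D
(1, 9, 15) — d² to each: A:289, B:219, C:336, D:401 → nearest is B
(16, 12, 10) — d² to each: A:50, B:168, C:11, D:82 → nearest is C
(12, 0, 10) — d² to each: A:306, B:296, C:203, D:234 → nearest is C
(17, 11, 12) — d² to each: A:88, B:230, C:29, D:126 → nearest is C
(15, 0, 18) — d² to each: A:437, B:533, C:294, D:433 → nearest is C
Tally — B:1, C:4, D:1. C captures the most (4).

C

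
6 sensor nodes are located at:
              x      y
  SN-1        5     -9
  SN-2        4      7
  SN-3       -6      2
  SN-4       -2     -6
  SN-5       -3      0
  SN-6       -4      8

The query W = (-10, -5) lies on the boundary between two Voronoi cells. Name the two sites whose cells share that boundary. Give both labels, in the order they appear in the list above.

Squared distances from W to each site:
d²(W, SN-1) = 225 + 16 = 241
d²(W, SN-2) = 196 + 144 = 340
d²(W, SN-3) = 16 + 49 = 65
d²(W, SN-4) = 64 + 1 = 65
d²(W, SN-5) = 49 + 25 = 74
d²(W, SN-6) = 36 + 169 = 205
W is equidistant from SN-3 and SN-4 (both at squared distance 65), and every other site is strictly farther — so W lies on the SN-3–SN-4 Voronoi edge.

SN-3 and SN-4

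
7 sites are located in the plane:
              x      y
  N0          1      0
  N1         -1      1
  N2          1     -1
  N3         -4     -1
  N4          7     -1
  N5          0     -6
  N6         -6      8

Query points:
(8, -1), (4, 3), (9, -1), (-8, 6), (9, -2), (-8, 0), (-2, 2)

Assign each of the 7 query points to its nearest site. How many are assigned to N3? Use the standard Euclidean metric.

(8, -1) — d² to each: N0:50, N1:85, N2:49, N3:144, N4:1, N5:89, N6:277 → nearest is N4
(4, 3) — d² to each: N0:18, N1:29, N2:25, N3:80, N4:25, N5:97, N6:125 → nearest is N0
(9, -1) — d² to each: N0:65, N1:104, N2:64, N3:169, N4:4, N5:106, N6:306 → nearest is N4
(-8, 6) — d² to each: N0:117, N1:74, N2:130, N3:65, N4:274, N5:208, N6:8 → nearest is N6
(9, -2) — d² to each: N0:68, N1:109, N2:65, N3:170, N4:5, N5:97, N6:325 → nearest is N4
(-8, 0) — d² to each: N0:81, N1:50, N2:82, N3:17, N4:226, N5:100, N6:68 → nearest is N3
(-2, 2) — d² to each: N0:13, N1:2, N2:18, N3:13, N4:90, N5:68, N6:52 → nearest is N1
1 of the 7 points has N3 as nearest.

1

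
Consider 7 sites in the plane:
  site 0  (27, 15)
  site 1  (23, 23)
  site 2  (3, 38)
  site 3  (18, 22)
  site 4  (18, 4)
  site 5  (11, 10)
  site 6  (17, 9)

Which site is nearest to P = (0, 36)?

Squared Euclidean distances:
d²(P, site 0) = (0−27)² + (36−15)² = 729 + 441 = 1170
d²(P, site 1) = (0−23)² + (36−23)² = 529 + 169 = 698
d²(P, site 2) = (0−3)² + (36−38)² = 9 + 4 = 13
d²(P, site 3) = (0−18)² + (36−22)² = 324 + 196 = 520
d²(P, site 4) = (0−18)² + (36−4)² = 324 + 1024 = 1348
d²(P, site 5) = (0−11)² + (36−10)² = 121 + 676 = 797
d²(P, site 6) = (0−17)² + (36−9)² = 289 + 729 = 1018
Minimum is at site 2.

site 2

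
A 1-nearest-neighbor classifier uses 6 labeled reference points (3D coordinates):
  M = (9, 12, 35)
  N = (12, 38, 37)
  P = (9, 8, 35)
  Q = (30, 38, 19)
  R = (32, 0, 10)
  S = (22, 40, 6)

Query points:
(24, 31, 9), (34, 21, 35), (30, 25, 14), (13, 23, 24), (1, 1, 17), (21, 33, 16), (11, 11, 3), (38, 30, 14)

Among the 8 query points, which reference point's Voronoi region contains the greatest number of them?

(24, 31, 9) — d² to each: M:1262, N:977, P:1430, Q:185, R:1026, S:94 → nearest is S
(34, 21, 35) — d² to each: M:706, N:777, P:794, Q:561, R:1070, S:1346 → nearest is Q
(30, 25, 14) — d² to each: M:1051, N:1022, P:1171, Q:194, R:645, S:353 → nearest is Q
(13, 23, 24) — d² to each: M:258, N:395, P:362, Q:539, R:1086, S:694 → nearest is M
(1, 1, 17) — d² to each: M:509, N:1890, P:437, Q:2214, R:1011, S:2083 → nearest is P
(21, 33, 16) — d² to each: M:946, N:547, P:1130, Q:115, R:1246, S:150 → nearest is Q
(11, 11, 3) — d² to each: M:1029, N:1886, P:1037, Q:1346, R:611, S:971 → nearest is R
(38, 30, 14) — d² to each: M:1606, N:1269, P:1766, Q:153, R:952, S:420 → nearest is Q
Tally — M:1, P:1, Q:4, R:1, S:1. Q captures the most (4).

Q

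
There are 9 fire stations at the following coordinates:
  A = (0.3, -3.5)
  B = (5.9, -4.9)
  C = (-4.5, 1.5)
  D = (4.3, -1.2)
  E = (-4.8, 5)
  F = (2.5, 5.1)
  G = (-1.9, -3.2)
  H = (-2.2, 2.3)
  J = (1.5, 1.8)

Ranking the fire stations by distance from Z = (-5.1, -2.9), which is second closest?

C

Compare squared distances (the ordering matches that of the actual distances):
|ZA|² = 29.16 + 0.36 = 29.52
|ZB|² = 121 + 4 = 125
|ZC|² = 0.36 + 19.36 = 19.72
|ZD|² = 88.36 + 2.89 = 91.25
|ZE|² = 0.09 + 62.41 = 62.5
|ZF|² = 57.76 + 64 = 121.76
|ZG|² = 10.24 + 0.09 = 10.33
|ZH|² = 8.41 + 27.04 = 35.45
|ZJ|² = 43.56 + 22.09 = 65.65
Sorted ascending: G, C, A, … — the second-nearest is C.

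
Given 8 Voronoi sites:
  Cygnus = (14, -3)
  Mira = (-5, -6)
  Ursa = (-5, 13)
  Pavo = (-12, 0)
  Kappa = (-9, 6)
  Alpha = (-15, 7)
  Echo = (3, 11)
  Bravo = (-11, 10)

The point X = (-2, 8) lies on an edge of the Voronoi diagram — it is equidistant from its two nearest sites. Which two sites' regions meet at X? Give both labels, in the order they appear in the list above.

Ursa and Echo

Squared distances from X to each site:
d²(X, Cygnus) = 256 + 121 = 377
d²(X, Mira) = 9 + 196 = 205
d²(X, Ursa) = 9 + 25 = 34
d²(X, Pavo) = 100 + 64 = 164
d²(X, Kappa) = 49 + 4 = 53
d²(X, Alpha) = 169 + 1 = 170
d²(X, Echo) = 25 + 9 = 34
d²(X, Bravo) = 81 + 4 = 85
X is equidistant from Ursa and Echo (both at squared distance 34), and every other site is strictly farther — so X lies on the Ursa–Echo Voronoi edge.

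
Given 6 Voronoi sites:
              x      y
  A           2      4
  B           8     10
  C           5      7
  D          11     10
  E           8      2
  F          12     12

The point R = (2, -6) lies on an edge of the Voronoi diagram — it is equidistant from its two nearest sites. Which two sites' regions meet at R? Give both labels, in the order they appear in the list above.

Squared distances from R to each site:
|RA|² = (2−2)² + (-6−4)² = 0 + 100 = 100
|RB|² = (2−8)² + (-6−10)² = 36 + 256 = 292
|RC|² = (2−5)² + (-6−7)² = 9 + 169 = 178
|RD|² = (2−11)² + (-6−10)² = 81 + 256 = 337
|RE|² = (2−8)² + (-6−2)² = 36 + 64 = 100
|RF|² = (2−12)² + (-6−12)² = 100 + 324 = 424
R is equidistant from A and E (both at squared distance 100), and every other site is strictly farther — so R lies on the A–E Voronoi edge.

A and E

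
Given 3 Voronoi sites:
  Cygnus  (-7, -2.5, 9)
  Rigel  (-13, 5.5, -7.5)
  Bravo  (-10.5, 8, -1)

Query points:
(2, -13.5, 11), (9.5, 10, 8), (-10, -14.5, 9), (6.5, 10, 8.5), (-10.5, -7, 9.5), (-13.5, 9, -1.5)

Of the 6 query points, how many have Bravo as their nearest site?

1

(2, -13.5, 11) — d² to each: Cygnus:206, Rigel:928.25, Bravo:762.5 → nearest is Cygnus
(9.5, 10, 8) — d² to each: Cygnus:429.5, Rigel:766.75, Bravo:485 → nearest is Cygnus
(-10, -14.5, 9) — d² to each: Cygnus:153, Rigel:681.25, Bravo:606.5 → nearest is Cygnus
(6.5, 10, 8.5) — d² to each: Cygnus:338.75, Rigel:656.5, Bravo:383.25 → nearest is Cygnus
(-10.5, -7, 9.5) — d² to each: Cygnus:32.75, Rigel:451.5, Bravo:335.25 → nearest is Cygnus
(-13.5, 9, -1.5) — d² to each: Cygnus:284.75, Rigel:48.5, Bravo:10.25 → nearest is Bravo
1 of the 6 points has Bravo as nearest.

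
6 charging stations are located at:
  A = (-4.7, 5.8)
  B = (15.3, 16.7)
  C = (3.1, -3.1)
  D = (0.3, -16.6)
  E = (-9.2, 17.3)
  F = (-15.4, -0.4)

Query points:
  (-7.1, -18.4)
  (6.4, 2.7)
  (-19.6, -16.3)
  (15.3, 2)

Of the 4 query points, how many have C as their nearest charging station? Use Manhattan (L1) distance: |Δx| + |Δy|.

1

(-7.1, -18.4) — d to each: A:26.6, B:57.5, C:25.5, D:9.2, E:37.8, F:26.3 → nearest is D
(6.4, 2.7) — d to each: A:14.2, B:22.9, C:9.1, D:25.4, E:30.2, F:24.9 → nearest is C
(-19.6, -16.3) — d to each: A:37, B:67.9, C:35.9, D:20.2, E:44, F:20.1 → nearest is F
(15.3, 2) — d to each: A:23.8, B:14.7, C:17.3, D:33.6, E:39.8, F:33.1 → nearest is B
1 of the 4 points has C as nearest.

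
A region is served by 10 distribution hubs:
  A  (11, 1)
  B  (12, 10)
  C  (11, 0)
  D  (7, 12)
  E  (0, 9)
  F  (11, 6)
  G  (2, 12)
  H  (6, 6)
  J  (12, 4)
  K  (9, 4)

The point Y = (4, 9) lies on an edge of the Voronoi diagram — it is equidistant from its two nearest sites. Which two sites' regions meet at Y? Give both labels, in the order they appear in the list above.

G and H

Squared distances from Y to each site:
|YA|² = (4−11)² + (9−1)² = 49 + 64 = 113
|YB|² = (4−12)² + (9−10)² = 64 + 1 = 65
|YC|² = (4−11)² + (9−0)² = 49 + 81 = 130
|YD|² = (4−7)² + (9−12)² = 9 + 9 = 18
|YE|² = (4−0)² + (9−9)² = 16 + 0 = 16
|YF|² = (4−11)² + (9−6)² = 49 + 9 = 58
|YG|² = (4−2)² + (9−12)² = 4 + 9 = 13
|YH|² = (4−6)² + (9−6)² = 4 + 9 = 13
|YJ|² = (4−12)² + (9−4)² = 64 + 25 = 89
|YK|² = (4−9)² + (9−4)² = 25 + 25 = 50
Y is equidistant from G and H (both at squared distance 13), and every other site is strictly farther — so Y lies on the G–H Voronoi edge.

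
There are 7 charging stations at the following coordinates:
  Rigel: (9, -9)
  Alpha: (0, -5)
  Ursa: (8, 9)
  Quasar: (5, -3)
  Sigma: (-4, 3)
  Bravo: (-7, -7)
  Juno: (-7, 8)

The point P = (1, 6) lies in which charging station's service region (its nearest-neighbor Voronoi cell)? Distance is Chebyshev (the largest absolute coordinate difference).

d(P, Rigel) = max(8, 15) = 15
d(P, Alpha) = max(1, 11) = 11
d(P, Ursa) = max(7, 3) = 7
d(P, Quasar) = max(4, 9) = 9
d(P, Sigma) = max(5, 3) = 5
d(P, Bravo) = max(8, 13) = 13
d(P, Juno) = max(8, 2) = 8
Minimum is at Sigma.

Sigma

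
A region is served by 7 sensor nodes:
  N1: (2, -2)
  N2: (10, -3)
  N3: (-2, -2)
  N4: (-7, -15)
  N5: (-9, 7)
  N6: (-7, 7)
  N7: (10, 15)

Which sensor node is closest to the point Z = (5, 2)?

Compare squared distances (the ordering matches that of the actual distances):
|ZN1|² = (5−2)² + (2−(-2))² = 9 + 16 = 25
|ZN2|² = (5−10)² + (2−(-3))² = 25 + 25 = 50
|ZN3|² = (5−(-2))² + (2−(-2))² = 49 + 16 = 65
|ZN4|² = (5−(-7))² + (2−(-15))² = 144 + 289 = 433
|ZN5|² = (5−(-9))² + (2−7)² = 196 + 25 = 221
|ZN6|² = (5−(-7))² + (2−7)² = 144 + 25 = 169
|ZN7|² = (5−10)² + (2−15)² = 25 + 169 = 194
The smallest is to N1, so Z lies in the Voronoi region of N1.

N1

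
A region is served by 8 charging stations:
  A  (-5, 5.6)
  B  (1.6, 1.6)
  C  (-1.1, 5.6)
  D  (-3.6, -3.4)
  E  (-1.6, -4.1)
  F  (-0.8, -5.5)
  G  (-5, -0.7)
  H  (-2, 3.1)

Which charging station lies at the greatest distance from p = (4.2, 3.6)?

Compare squared distances (the ordering matches that of the actual distances):
|pA|² = (4.2−(-5))² + (3.6−5.6)² = 84.64 + 4 = 88.64
|pB|² = (4.2−1.6)² + (3.6−1.6)² = 6.76 + 4 = 10.76
|pC|² = (4.2−(-1.1))² + (3.6−5.6)² = 28.09 + 4 = 32.09
|pD|² = (4.2−(-3.6))² + (3.6−(-3.4))² = 60.84 + 49 = 109.84
|pE|² = (4.2−(-1.6))² + (3.6−(-4.1))² = 33.64 + 59.29 = 92.93
|pF|² = (4.2−(-0.8))² + (3.6−(-5.5))² = 25 + 82.81 = 107.81
|pG|² = (4.2−(-5))² + (3.6−(-0.7))² = 84.64 + 18.49 = 103.13
|pH|² = (4.2−(-2))² + (3.6−3.1)² = 38.44 + 0.25 = 38.69
The largest is to D.

D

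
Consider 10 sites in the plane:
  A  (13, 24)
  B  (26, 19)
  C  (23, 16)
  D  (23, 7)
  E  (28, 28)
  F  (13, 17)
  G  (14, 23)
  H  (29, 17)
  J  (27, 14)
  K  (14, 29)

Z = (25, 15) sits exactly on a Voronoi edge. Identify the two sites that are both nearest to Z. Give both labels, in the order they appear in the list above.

Squared distances from Z to each site:
|ZA|² = (25−13)² + (15−24)² = 144 + 81 = 225
|ZB|² = (25−26)² + (15−19)² = 1 + 16 = 17
|ZC|² = (25−23)² + (15−16)² = 4 + 1 = 5
|ZD|² = (25−23)² + (15−7)² = 4 + 64 = 68
|ZE|² = (25−28)² + (15−28)² = 9 + 169 = 178
|ZF|² = (25−13)² + (15−17)² = 144 + 4 = 148
|ZG|² = (25−14)² + (15−23)² = 121 + 64 = 185
|ZH|² = (25−29)² + (15−17)² = 16 + 4 = 20
|ZJ|² = (25−27)² + (15−14)² = 4 + 1 = 5
|ZK|² = (25−14)² + (15−29)² = 121 + 196 = 317
Z is equidistant from C and J (both at squared distance 5), and every other site is strictly farther — so Z lies on the C–J Voronoi edge.

C and J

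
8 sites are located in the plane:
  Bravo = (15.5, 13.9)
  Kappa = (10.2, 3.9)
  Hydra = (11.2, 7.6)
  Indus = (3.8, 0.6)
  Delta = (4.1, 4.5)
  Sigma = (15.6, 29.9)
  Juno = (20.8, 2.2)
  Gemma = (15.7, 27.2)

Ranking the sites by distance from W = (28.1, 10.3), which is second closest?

Squared Euclidean distances:
d²(W, Bravo) = 158.76 + 12.96 = 171.72
d²(W, Kappa) = 320.41 + 40.96 = 361.37
d²(W, Hydra) = 285.61 + 7.29 = 292.9
d²(W, Indus) = 590.49 + 94.09 = 684.58
d²(W, Delta) = 576 + 33.64 = 609.64
d²(W, Sigma) = 156.25 + 384.16 = 540.41
d²(W, Juno) = 53.29 + 65.61 = 118.9
d²(W, Gemma) = 153.76 + 285.61 = 439.37
Sorted ascending: Juno, Bravo, Hydra, … — the second-nearest is Bravo.

Bravo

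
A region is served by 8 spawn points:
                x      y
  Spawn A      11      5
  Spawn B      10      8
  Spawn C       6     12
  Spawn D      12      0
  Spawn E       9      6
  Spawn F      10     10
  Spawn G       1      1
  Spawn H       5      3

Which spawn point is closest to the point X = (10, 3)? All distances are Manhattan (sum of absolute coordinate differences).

d(X, Spawn A) = |10−11| + |3−5| = 1 + 2 = 3
d(X, Spawn B) = |10−10| + |3−8| = 0 + 5 = 5
d(X, Spawn C) = |10−6| + |3−12| = 4 + 9 = 13
d(X, Spawn D) = |10−12| + |3−0| = 2 + 3 = 5
d(X, Spawn E) = |10−9| + |3−6| = 1 + 3 = 4
d(X, Spawn F) = |10−10| + |3−10| = 0 + 7 = 7
d(X, Spawn G) = |10−1| + |3−1| = 9 + 2 = 11
d(X, Spawn H) = |10−5| + |3−3| = 5 + 0 = 5
Spawn A is nearest.

Spawn A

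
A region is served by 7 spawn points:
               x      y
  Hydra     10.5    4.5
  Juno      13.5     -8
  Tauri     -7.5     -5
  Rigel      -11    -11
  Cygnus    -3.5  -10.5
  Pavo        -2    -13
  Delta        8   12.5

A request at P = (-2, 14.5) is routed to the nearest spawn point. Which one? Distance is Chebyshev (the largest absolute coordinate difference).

Delta

d(P, Hydra) = max(12.5, 10) = 12.5
d(P, Juno) = max(15.5, 22.5) = 22.5
d(P, Tauri) = max(5.5, 19.5) = 19.5
d(P, Rigel) = max(9, 25.5) = 25.5
d(P, Cygnus) = max(1.5, 25) = 25
d(P, Pavo) = max(0, 27.5) = 27.5
d(P, Delta) = max(10, 2) = 10
Minimum is at Delta.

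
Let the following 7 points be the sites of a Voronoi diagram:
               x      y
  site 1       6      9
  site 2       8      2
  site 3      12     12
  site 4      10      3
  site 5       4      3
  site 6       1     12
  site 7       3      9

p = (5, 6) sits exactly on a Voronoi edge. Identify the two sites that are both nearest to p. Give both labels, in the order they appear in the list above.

Squared distances from p to each site:
d²(p, site 1) = (5−6)² + (6−9)² = 1 + 9 = 10
d²(p, site 2) = (5−8)² + (6−2)² = 9 + 16 = 25
d²(p, site 3) = (5−12)² + (6−12)² = 49 + 36 = 85
d²(p, site 4) = (5−10)² + (6−3)² = 25 + 9 = 34
d²(p, site 5) = (5−4)² + (6−3)² = 1 + 9 = 10
d²(p, site 6) = (5−1)² + (6−12)² = 16 + 36 = 52
d²(p, site 7) = (5−3)² + (6−9)² = 4 + 9 = 13
p is equidistant from site 1 and site 5 (both at squared distance 10), and every other site is strictly farther — so p lies on the site 1–site 5 Voronoi edge.

site 1 and site 5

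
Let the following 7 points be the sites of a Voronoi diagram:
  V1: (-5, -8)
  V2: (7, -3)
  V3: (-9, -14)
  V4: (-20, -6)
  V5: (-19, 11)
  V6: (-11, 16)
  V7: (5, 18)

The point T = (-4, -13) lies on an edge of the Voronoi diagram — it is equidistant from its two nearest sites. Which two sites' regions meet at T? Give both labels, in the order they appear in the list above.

Squared distances from T to each site:
|TV1|² = (-4−(-5))² + (-13−(-8))² = 1 + 25 = 26
|TV2|² = (-4−7)² + (-13−(-3))² = 121 + 100 = 221
|TV3|² = (-4−(-9))² + (-13−(-14))² = 25 + 1 = 26
|TV4|² = (-4−(-20))² + (-13−(-6))² = 256 + 49 = 305
|TV5|² = (-4−(-19))² + (-13−11)² = 225 + 576 = 801
|TV6|² = (-4−(-11))² + (-13−16)² = 49 + 841 = 890
|TV7|² = (-4−5)² + (-13−18)² = 81 + 961 = 1042
T is equidistant from V1 and V3 (both at squared distance 26), and every other site is strictly farther — so T lies on the V1–V3 Voronoi edge.

V1 and V3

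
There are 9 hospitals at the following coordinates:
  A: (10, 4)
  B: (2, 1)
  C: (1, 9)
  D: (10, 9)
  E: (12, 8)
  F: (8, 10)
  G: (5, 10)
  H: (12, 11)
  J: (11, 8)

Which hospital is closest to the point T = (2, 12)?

C

Squared Euclidean distances:
|TA|² = 64 + 64 = 128
|TB|² = 0 + 121 = 121
|TC|² = 1 + 9 = 10
|TD|² = 64 + 9 = 73
|TE|² = 100 + 16 = 116
|TF|² = 36 + 4 = 40
|TG|² = 9 + 4 = 13
|TH|² = 100 + 1 = 101
|TJ|² = 81 + 16 = 97
The smallest is to C, so T lies in the Voronoi region of C.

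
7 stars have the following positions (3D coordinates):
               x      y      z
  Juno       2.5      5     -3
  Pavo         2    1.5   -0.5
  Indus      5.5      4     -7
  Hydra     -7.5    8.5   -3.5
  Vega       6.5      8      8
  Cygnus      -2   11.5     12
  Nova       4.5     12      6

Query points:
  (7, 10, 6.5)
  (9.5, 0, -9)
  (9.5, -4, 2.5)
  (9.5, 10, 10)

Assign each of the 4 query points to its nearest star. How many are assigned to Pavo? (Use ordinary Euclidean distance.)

(7, 10, 6.5) — d² to each: Juno:135.5, Pavo:146.25, Indus:220.5, Hydra:312.5, Vega:6.5, Cygnus:113.5, Nova:10.5 → nearest is Vega
(9.5, 0, -9) — d² to each: Juno:110, Pavo:130.75, Indus:36, Hydra:391.5, Vega:362, Cygnus:705.5, Nova:394 → nearest is Indus
(9.5, -4, 2.5) — d² to each: Juno:160.25, Pavo:95.5, Indus:170.25, Hydra:481.25, Vega:183.25, Cygnus:462.75, Nova:293.25 → nearest is Pavo
(9.5, 10, 10) — d² to each: Juno:243, Pavo:238.75, Indus:341, Hydra:473.5, Vega:17, Cygnus:138.5, Nova:45 → nearest is Vega
1 of the 4 points has Pavo as nearest.

1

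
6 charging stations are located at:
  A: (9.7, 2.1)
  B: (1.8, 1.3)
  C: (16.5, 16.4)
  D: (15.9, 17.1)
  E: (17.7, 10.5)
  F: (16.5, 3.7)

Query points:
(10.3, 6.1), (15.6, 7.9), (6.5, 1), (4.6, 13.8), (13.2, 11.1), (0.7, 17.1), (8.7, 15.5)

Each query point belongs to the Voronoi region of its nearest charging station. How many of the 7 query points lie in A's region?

2

(10.3, 6.1) — d² to each: A:16.36, B:95.29, C:144.53, D:152.36, E:74.12, F:44.2 → nearest is A
(15.6, 7.9) — d² to each: A:68.45, B:234, C:73.06, D:84.73, E:11.17, F:18.45 → nearest is E
(6.5, 1) — d² to each: A:11.45, B:22.18, C:337.16, D:347.57, E:215.69, F:107.29 → nearest is A
(4.6, 13.8) — d² to each: A:162.9, B:164.09, C:148.37, D:138.58, E:182.5, F:243.62 → nearest is D
(13.2, 11.1) — d² to each: A:93.25, B:226, C:38.98, D:43.29, E:20.61, F:65.65 → nearest is E
(0.7, 17.1) — d² to each: A:306, B:250.85, C:250.13, D:231.04, E:332.56, F:429.2 → nearest is D
(8.7, 15.5) — d² to each: A:180.56, B:249.25, C:61.65, D:54.4, E:106, F:200.08 → nearest is D
2 of the 7 points have A as nearest.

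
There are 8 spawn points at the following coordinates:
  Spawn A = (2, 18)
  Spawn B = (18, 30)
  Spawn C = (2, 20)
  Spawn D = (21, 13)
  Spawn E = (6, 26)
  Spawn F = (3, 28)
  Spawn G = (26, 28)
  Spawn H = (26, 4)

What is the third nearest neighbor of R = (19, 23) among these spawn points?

Spawn D

Since √ is increasing, it suffices to compare squared distances:
d²(R, Spawn A) = (19−2)² + (23−18)² = 289 + 25 = 314
d²(R, Spawn B) = (19−18)² + (23−30)² = 1 + 49 = 50
d²(R, Spawn C) = (19−2)² + (23−20)² = 289 + 9 = 298
d²(R, Spawn D) = (19−21)² + (23−13)² = 4 + 100 = 104
d²(R, Spawn E) = (19−6)² + (23−26)² = 169 + 9 = 178
d²(R, Spawn F) = (19−3)² + (23−28)² = 256 + 25 = 281
d²(R, Spawn G) = (19−26)² + (23−28)² = 49 + 25 = 74
d²(R, Spawn H) = (19−26)² + (23−4)² = 49 + 361 = 410
Sorted ascending: Spawn B, Spawn G, Spawn D, Spawn E, … — the third-nearest is Spawn D.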